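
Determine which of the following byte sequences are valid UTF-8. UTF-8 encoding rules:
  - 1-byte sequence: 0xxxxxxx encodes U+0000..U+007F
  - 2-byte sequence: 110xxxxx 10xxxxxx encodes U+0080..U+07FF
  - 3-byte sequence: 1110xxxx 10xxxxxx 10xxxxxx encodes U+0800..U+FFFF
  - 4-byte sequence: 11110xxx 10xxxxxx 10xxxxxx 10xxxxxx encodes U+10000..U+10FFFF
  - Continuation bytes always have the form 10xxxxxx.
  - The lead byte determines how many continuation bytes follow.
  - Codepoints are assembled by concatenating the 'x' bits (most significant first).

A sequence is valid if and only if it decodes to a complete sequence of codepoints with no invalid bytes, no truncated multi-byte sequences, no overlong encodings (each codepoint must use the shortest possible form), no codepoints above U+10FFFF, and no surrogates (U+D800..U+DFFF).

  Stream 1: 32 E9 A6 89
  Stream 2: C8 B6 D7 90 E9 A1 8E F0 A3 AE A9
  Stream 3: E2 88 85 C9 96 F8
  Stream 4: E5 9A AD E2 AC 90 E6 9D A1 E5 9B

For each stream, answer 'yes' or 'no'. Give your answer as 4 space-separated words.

Stream 1: decodes cleanly. VALID
Stream 2: decodes cleanly. VALID
Stream 3: error at byte offset 5. INVALID
Stream 4: error at byte offset 11. INVALID

Answer: yes yes no no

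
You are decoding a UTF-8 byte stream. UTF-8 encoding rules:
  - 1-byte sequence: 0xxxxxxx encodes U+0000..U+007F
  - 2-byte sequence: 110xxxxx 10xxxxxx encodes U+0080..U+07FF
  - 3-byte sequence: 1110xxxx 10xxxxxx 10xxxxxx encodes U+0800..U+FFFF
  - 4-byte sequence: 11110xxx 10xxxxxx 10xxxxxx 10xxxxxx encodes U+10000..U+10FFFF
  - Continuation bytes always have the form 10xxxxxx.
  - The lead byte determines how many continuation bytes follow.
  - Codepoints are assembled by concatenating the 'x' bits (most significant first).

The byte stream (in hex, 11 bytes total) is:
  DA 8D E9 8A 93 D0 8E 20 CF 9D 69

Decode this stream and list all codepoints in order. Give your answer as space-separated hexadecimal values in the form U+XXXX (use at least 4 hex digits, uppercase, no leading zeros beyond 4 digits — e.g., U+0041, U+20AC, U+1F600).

Byte[0]=DA: 2-byte lead, need 1 cont bytes. acc=0x1A
Byte[1]=8D: continuation. acc=(acc<<6)|0x0D=0x68D
Completed: cp=U+068D (starts at byte 0)
Byte[2]=E9: 3-byte lead, need 2 cont bytes. acc=0x9
Byte[3]=8A: continuation. acc=(acc<<6)|0x0A=0x24A
Byte[4]=93: continuation. acc=(acc<<6)|0x13=0x9293
Completed: cp=U+9293 (starts at byte 2)
Byte[5]=D0: 2-byte lead, need 1 cont bytes. acc=0x10
Byte[6]=8E: continuation. acc=(acc<<6)|0x0E=0x40E
Completed: cp=U+040E (starts at byte 5)
Byte[7]=20: 1-byte ASCII. cp=U+0020
Byte[8]=CF: 2-byte lead, need 1 cont bytes. acc=0xF
Byte[9]=9D: continuation. acc=(acc<<6)|0x1D=0x3DD
Completed: cp=U+03DD (starts at byte 8)
Byte[10]=69: 1-byte ASCII. cp=U+0069

Answer: U+068D U+9293 U+040E U+0020 U+03DD U+0069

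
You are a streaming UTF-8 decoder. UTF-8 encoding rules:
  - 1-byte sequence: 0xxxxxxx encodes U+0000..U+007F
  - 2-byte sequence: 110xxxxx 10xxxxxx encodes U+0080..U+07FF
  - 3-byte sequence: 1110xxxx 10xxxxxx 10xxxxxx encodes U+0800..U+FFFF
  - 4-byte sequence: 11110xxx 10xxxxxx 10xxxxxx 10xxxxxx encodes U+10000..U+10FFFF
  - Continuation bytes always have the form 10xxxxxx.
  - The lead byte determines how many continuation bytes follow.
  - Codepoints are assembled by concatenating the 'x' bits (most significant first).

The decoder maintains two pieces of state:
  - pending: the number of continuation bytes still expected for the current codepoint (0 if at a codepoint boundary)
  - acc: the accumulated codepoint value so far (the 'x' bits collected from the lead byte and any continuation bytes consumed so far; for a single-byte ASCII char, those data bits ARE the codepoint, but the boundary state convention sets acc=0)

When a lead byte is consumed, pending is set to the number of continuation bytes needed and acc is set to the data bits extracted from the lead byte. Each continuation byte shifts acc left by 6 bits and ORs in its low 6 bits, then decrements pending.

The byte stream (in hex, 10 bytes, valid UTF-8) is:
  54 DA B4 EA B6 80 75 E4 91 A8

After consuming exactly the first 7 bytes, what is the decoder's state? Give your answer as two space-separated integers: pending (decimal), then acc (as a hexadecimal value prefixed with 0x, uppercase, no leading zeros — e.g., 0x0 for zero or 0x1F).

Answer: 0 0x0

Derivation:
Byte[0]=54: 1-byte. pending=0, acc=0x0
Byte[1]=DA: 2-byte lead. pending=1, acc=0x1A
Byte[2]=B4: continuation. acc=(acc<<6)|0x34=0x6B4, pending=0
Byte[3]=EA: 3-byte lead. pending=2, acc=0xA
Byte[4]=B6: continuation. acc=(acc<<6)|0x36=0x2B6, pending=1
Byte[5]=80: continuation. acc=(acc<<6)|0x00=0xAD80, pending=0
Byte[6]=75: 1-byte. pending=0, acc=0x0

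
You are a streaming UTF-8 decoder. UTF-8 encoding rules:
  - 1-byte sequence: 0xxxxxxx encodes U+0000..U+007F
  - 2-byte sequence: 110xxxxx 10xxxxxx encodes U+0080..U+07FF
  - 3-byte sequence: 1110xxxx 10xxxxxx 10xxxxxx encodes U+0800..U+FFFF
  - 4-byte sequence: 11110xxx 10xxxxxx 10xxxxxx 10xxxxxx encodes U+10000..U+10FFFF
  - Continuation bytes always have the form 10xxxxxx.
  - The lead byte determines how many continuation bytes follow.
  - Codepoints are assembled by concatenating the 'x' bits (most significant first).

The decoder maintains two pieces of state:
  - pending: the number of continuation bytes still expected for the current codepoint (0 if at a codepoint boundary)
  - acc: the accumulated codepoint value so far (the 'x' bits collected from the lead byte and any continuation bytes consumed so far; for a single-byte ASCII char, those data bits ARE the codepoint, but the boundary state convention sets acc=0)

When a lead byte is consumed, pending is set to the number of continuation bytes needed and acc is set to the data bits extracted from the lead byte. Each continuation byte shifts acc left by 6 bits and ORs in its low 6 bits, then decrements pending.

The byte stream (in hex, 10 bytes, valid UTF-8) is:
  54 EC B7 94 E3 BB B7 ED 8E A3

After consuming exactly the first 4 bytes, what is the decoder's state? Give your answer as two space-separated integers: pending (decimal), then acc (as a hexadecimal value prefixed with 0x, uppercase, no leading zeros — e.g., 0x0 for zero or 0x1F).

Byte[0]=54: 1-byte. pending=0, acc=0x0
Byte[1]=EC: 3-byte lead. pending=2, acc=0xC
Byte[2]=B7: continuation. acc=(acc<<6)|0x37=0x337, pending=1
Byte[3]=94: continuation. acc=(acc<<6)|0x14=0xCDD4, pending=0

Answer: 0 0xCDD4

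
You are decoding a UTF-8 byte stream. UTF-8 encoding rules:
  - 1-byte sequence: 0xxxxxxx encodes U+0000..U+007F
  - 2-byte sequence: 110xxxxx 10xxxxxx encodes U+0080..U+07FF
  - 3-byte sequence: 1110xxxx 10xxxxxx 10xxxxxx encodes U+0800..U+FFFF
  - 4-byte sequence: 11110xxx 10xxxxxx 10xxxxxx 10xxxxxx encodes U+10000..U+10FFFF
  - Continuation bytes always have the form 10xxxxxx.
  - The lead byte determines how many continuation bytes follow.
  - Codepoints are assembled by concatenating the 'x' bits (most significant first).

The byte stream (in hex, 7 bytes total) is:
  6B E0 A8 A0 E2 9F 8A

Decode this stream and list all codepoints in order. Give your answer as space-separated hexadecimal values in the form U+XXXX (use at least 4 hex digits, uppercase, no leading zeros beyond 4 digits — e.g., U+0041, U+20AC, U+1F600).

Byte[0]=6B: 1-byte ASCII. cp=U+006B
Byte[1]=E0: 3-byte lead, need 2 cont bytes. acc=0x0
Byte[2]=A8: continuation. acc=(acc<<6)|0x28=0x28
Byte[3]=A0: continuation. acc=(acc<<6)|0x20=0xA20
Completed: cp=U+0A20 (starts at byte 1)
Byte[4]=E2: 3-byte lead, need 2 cont bytes. acc=0x2
Byte[5]=9F: continuation. acc=(acc<<6)|0x1F=0x9F
Byte[6]=8A: continuation. acc=(acc<<6)|0x0A=0x27CA
Completed: cp=U+27CA (starts at byte 4)

Answer: U+006B U+0A20 U+27CA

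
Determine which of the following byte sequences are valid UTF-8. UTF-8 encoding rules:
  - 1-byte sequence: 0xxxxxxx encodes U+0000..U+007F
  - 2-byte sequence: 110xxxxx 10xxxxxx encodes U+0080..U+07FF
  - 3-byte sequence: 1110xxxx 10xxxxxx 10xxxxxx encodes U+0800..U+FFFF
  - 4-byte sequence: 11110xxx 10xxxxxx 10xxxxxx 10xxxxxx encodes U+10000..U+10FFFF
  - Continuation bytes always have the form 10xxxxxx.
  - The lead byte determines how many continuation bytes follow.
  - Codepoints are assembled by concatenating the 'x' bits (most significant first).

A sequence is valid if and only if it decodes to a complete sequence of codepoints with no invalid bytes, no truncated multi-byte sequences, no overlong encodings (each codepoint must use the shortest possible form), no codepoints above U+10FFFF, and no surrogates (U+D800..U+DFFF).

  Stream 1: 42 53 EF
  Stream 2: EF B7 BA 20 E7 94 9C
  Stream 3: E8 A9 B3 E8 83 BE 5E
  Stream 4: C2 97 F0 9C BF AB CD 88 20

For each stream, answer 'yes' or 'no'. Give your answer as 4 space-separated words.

Stream 1: error at byte offset 3. INVALID
Stream 2: decodes cleanly. VALID
Stream 3: decodes cleanly. VALID
Stream 4: decodes cleanly. VALID

Answer: no yes yes yes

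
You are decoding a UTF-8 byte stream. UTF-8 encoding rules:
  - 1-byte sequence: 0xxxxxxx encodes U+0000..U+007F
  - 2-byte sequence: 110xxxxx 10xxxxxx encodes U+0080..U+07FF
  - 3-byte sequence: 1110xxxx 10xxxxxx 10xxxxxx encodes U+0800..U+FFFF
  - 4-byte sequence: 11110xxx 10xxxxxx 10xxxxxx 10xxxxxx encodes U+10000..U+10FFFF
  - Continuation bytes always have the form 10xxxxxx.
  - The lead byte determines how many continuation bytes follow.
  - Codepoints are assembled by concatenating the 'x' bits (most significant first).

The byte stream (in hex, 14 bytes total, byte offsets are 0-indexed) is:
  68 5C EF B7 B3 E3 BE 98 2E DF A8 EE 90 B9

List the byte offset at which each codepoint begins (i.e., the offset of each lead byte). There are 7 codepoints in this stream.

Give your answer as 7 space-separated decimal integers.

Byte[0]=68: 1-byte ASCII. cp=U+0068
Byte[1]=5C: 1-byte ASCII. cp=U+005C
Byte[2]=EF: 3-byte lead, need 2 cont bytes. acc=0xF
Byte[3]=B7: continuation. acc=(acc<<6)|0x37=0x3F7
Byte[4]=B3: continuation. acc=(acc<<6)|0x33=0xFDF3
Completed: cp=U+FDF3 (starts at byte 2)
Byte[5]=E3: 3-byte lead, need 2 cont bytes. acc=0x3
Byte[6]=BE: continuation. acc=(acc<<6)|0x3E=0xFE
Byte[7]=98: continuation. acc=(acc<<6)|0x18=0x3F98
Completed: cp=U+3F98 (starts at byte 5)
Byte[8]=2E: 1-byte ASCII. cp=U+002E
Byte[9]=DF: 2-byte lead, need 1 cont bytes. acc=0x1F
Byte[10]=A8: continuation. acc=(acc<<6)|0x28=0x7E8
Completed: cp=U+07E8 (starts at byte 9)
Byte[11]=EE: 3-byte lead, need 2 cont bytes. acc=0xE
Byte[12]=90: continuation. acc=(acc<<6)|0x10=0x390
Byte[13]=B9: continuation. acc=(acc<<6)|0x39=0xE439
Completed: cp=U+E439 (starts at byte 11)

Answer: 0 1 2 5 8 9 11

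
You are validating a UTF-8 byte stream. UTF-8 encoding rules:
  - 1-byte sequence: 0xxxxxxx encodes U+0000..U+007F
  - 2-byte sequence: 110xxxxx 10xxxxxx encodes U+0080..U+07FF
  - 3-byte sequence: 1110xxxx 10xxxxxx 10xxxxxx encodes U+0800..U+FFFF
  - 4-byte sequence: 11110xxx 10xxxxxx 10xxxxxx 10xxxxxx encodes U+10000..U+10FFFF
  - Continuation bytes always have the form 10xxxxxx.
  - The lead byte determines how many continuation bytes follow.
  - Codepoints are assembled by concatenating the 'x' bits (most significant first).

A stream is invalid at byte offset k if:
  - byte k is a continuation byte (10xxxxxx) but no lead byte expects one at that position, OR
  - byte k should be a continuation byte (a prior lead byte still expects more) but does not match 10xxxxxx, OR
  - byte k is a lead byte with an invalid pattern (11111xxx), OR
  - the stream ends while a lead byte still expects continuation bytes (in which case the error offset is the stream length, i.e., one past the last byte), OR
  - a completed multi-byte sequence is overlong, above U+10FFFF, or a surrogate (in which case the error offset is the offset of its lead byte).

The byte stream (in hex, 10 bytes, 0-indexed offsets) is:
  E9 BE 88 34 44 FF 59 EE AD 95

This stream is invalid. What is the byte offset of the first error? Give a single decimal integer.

Byte[0]=E9: 3-byte lead, need 2 cont bytes. acc=0x9
Byte[1]=BE: continuation. acc=(acc<<6)|0x3E=0x27E
Byte[2]=88: continuation. acc=(acc<<6)|0x08=0x9F88
Completed: cp=U+9F88 (starts at byte 0)
Byte[3]=34: 1-byte ASCII. cp=U+0034
Byte[4]=44: 1-byte ASCII. cp=U+0044
Byte[5]=FF: INVALID lead byte (not 0xxx/110x/1110/11110)

Answer: 5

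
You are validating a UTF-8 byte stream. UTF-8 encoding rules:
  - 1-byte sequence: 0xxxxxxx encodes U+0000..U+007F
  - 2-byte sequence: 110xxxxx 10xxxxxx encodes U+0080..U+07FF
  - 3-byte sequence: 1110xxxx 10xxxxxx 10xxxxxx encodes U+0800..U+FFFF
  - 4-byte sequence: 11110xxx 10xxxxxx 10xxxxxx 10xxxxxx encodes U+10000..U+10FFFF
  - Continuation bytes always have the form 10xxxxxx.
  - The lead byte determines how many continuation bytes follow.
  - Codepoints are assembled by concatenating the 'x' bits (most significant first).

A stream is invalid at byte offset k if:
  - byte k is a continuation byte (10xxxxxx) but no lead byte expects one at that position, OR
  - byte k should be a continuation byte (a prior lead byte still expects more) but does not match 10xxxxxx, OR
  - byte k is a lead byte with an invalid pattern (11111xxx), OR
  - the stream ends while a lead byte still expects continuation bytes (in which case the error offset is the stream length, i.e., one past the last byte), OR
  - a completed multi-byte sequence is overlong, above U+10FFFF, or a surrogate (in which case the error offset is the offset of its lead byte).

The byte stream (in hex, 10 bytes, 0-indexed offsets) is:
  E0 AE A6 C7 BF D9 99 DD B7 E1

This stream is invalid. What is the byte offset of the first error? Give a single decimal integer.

Byte[0]=E0: 3-byte lead, need 2 cont bytes. acc=0x0
Byte[1]=AE: continuation. acc=(acc<<6)|0x2E=0x2E
Byte[2]=A6: continuation. acc=(acc<<6)|0x26=0xBA6
Completed: cp=U+0BA6 (starts at byte 0)
Byte[3]=C7: 2-byte lead, need 1 cont bytes. acc=0x7
Byte[4]=BF: continuation. acc=(acc<<6)|0x3F=0x1FF
Completed: cp=U+01FF (starts at byte 3)
Byte[5]=D9: 2-byte lead, need 1 cont bytes. acc=0x19
Byte[6]=99: continuation. acc=(acc<<6)|0x19=0x659
Completed: cp=U+0659 (starts at byte 5)
Byte[7]=DD: 2-byte lead, need 1 cont bytes. acc=0x1D
Byte[8]=B7: continuation. acc=(acc<<6)|0x37=0x777
Completed: cp=U+0777 (starts at byte 7)
Byte[9]=E1: 3-byte lead, need 2 cont bytes. acc=0x1
Byte[10]: stream ended, expected continuation. INVALID

Answer: 10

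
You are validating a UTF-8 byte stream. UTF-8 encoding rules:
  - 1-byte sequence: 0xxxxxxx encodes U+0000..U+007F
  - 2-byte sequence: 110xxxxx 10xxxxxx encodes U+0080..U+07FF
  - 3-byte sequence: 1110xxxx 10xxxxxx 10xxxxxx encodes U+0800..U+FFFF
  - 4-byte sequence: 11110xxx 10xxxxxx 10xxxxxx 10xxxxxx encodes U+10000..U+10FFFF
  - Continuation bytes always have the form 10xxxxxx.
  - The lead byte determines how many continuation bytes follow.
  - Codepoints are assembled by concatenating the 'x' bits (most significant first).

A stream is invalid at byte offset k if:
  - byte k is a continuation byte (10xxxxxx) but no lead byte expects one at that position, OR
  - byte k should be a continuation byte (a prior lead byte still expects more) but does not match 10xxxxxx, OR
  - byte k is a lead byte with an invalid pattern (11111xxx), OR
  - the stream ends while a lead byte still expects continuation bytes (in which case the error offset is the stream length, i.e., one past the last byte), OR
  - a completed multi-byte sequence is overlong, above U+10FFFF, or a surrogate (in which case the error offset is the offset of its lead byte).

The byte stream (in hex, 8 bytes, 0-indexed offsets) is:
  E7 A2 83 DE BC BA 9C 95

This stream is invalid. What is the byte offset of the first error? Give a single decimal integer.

Byte[0]=E7: 3-byte lead, need 2 cont bytes. acc=0x7
Byte[1]=A2: continuation. acc=(acc<<6)|0x22=0x1E2
Byte[2]=83: continuation. acc=(acc<<6)|0x03=0x7883
Completed: cp=U+7883 (starts at byte 0)
Byte[3]=DE: 2-byte lead, need 1 cont bytes. acc=0x1E
Byte[4]=BC: continuation. acc=(acc<<6)|0x3C=0x7BC
Completed: cp=U+07BC (starts at byte 3)
Byte[5]=BA: INVALID lead byte (not 0xxx/110x/1110/11110)

Answer: 5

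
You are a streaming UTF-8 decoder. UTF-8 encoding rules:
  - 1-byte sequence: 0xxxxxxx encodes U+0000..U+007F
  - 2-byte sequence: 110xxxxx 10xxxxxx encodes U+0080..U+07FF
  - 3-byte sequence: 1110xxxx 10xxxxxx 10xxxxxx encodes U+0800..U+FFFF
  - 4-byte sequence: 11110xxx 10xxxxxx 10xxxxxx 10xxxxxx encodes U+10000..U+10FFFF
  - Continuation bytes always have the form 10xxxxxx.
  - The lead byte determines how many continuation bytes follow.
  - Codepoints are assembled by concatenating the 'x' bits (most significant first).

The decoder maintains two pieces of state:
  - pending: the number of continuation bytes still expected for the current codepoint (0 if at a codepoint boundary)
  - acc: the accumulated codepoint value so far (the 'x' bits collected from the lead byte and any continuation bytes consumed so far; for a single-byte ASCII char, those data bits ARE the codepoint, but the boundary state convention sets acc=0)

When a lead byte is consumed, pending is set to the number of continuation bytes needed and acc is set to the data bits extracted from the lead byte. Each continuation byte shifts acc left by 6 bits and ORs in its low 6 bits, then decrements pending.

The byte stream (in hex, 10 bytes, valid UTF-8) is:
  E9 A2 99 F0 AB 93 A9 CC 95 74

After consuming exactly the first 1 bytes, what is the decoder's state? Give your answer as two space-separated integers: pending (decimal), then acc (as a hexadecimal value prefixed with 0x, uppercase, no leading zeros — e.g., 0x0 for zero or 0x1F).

Byte[0]=E9: 3-byte lead. pending=2, acc=0x9

Answer: 2 0x9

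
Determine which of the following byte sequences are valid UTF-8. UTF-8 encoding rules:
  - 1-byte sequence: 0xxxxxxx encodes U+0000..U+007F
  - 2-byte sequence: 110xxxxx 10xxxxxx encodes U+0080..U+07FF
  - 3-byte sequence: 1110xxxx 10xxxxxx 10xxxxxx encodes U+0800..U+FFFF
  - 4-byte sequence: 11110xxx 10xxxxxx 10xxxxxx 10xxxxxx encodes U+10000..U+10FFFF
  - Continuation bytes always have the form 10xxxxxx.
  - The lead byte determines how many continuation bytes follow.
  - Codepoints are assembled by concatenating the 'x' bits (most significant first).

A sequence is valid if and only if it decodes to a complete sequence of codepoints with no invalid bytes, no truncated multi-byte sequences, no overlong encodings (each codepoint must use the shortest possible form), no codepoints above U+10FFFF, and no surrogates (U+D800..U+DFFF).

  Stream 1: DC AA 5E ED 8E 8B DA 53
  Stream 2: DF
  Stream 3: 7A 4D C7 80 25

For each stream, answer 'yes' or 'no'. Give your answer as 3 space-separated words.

Stream 1: error at byte offset 7. INVALID
Stream 2: error at byte offset 1. INVALID
Stream 3: decodes cleanly. VALID

Answer: no no yes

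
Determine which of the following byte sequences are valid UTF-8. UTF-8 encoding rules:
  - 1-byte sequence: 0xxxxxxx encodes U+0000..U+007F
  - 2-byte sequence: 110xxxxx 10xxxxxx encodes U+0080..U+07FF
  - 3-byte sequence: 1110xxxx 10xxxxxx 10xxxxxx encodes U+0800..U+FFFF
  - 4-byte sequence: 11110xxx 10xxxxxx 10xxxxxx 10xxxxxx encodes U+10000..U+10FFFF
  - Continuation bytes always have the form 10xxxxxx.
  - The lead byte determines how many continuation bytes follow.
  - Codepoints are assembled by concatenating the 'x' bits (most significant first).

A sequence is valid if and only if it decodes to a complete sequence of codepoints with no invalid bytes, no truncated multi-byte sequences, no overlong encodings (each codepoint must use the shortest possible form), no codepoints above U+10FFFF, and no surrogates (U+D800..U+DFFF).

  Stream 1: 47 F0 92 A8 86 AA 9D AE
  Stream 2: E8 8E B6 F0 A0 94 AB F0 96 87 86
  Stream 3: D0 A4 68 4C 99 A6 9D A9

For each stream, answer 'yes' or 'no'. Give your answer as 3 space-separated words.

Answer: no yes no

Derivation:
Stream 1: error at byte offset 5. INVALID
Stream 2: decodes cleanly. VALID
Stream 3: error at byte offset 4. INVALID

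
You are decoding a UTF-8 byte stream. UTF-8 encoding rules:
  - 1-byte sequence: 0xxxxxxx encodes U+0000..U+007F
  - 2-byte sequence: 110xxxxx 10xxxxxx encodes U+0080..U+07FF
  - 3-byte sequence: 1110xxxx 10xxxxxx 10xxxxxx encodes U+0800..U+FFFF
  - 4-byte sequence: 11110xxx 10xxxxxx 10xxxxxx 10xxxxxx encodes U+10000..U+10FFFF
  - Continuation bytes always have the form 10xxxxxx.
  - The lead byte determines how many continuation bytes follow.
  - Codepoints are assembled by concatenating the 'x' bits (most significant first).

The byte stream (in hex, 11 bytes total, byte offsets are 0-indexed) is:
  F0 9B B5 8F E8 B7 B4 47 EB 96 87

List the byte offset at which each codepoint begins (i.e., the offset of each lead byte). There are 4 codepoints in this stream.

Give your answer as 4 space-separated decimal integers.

Byte[0]=F0: 4-byte lead, need 3 cont bytes. acc=0x0
Byte[1]=9B: continuation. acc=(acc<<6)|0x1B=0x1B
Byte[2]=B5: continuation. acc=(acc<<6)|0x35=0x6F5
Byte[3]=8F: continuation. acc=(acc<<6)|0x0F=0x1BD4F
Completed: cp=U+1BD4F (starts at byte 0)
Byte[4]=E8: 3-byte lead, need 2 cont bytes. acc=0x8
Byte[5]=B7: continuation. acc=(acc<<6)|0x37=0x237
Byte[6]=B4: continuation. acc=(acc<<6)|0x34=0x8DF4
Completed: cp=U+8DF4 (starts at byte 4)
Byte[7]=47: 1-byte ASCII. cp=U+0047
Byte[8]=EB: 3-byte lead, need 2 cont bytes. acc=0xB
Byte[9]=96: continuation. acc=(acc<<6)|0x16=0x2D6
Byte[10]=87: continuation. acc=(acc<<6)|0x07=0xB587
Completed: cp=U+B587 (starts at byte 8)

Answer: 0 4 7 8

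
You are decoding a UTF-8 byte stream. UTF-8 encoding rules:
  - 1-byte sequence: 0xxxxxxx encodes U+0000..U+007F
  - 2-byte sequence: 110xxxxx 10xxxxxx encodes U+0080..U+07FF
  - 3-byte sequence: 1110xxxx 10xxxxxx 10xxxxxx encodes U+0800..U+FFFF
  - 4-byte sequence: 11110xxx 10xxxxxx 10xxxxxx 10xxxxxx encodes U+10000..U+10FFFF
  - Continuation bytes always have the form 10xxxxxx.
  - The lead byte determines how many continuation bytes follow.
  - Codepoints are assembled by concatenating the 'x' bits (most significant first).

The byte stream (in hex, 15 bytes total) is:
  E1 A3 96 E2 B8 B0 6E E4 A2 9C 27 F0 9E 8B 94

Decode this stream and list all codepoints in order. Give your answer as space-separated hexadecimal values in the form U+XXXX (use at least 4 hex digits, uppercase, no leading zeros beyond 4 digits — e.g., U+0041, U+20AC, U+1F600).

Byte[0]=E1: 3-byte lead, need 2 cont bytes. acc=0x1
Byte[1]=A3: continuation. acc=(acc<<6)|0x23=0x63
Byte[2]=96: continuation. acc=(acc<<6)|0x16=0x18D6
Completed: cp=U+18D6 (starts at byte 0)
Byte[3]=E2: 3-byte lead, need 2 cont bytes. acc=0x2
Byte[4]=B8: continuation. acc=(acc<<6)|0x38=0xB8
Byte[5]=B0: continuation. acc=(acc<<6)|0x30=0x2E30
Completed: cp=U+2E30 (starts at byte 3)
Byte[6]=6E: 1-byte ASCII. cp=U+006E
Byte[7]=E4: 3-byte lead, need 2 cont bytes. acc=0x4
Byte[8]=A2: continuation. acc=(acc<<6)|0x22=0x122
Byte[9]=9C: continuation. acc=(acc<<6)|0x1C=0x489C
Completed: cp=U+489C (starts at byte 7)
Byte[10]=27: 1-byte ASCII. cp=U+0027
Byte[11]=F0: 4-byte lead, need 3 cont bytes. acc=0x0
Byte[12]=9E: continuation. acc=(acc<<6)|0x1E=0x1E
Byte[13]=8B: continuation. acc=(acc<<6)|0x0B=0x78B
Byte[14]=94: continuation. acc=(acc<<6)|0x14=0x1E2D4
Completed: cp=U+1E2D4 (starts at byte 11)

Answer: U+18D6 U+2E30 U+006E U+489C U+0027 U+1E2D4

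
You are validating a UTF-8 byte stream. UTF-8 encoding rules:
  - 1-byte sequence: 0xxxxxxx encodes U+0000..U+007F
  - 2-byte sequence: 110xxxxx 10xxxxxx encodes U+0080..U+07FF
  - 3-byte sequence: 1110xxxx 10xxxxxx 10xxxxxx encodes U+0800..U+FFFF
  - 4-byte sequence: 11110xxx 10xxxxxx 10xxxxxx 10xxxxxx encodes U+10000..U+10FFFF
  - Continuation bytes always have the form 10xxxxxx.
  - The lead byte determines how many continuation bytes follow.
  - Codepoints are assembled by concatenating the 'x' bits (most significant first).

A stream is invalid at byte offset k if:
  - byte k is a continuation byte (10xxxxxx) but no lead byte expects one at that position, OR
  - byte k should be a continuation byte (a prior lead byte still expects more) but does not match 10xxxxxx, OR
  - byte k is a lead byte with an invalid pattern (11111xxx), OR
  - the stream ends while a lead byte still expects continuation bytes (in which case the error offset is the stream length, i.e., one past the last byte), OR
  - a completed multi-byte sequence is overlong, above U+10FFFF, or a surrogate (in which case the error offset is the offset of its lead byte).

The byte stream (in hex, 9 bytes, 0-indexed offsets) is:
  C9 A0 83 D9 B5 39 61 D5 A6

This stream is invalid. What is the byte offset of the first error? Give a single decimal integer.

Byte[0]=C9: 2-byte lead, need 1 cont bytes. acc=0x9
Byte[1]=A0: continuation. acc=(acc<<6)|0x20=0x260
Completed: cp=U+0260 (starts at byte 0)
Byte[2]=83: INVALID lead byte (not 0xxx/110x/1110/11110)

Answer: 2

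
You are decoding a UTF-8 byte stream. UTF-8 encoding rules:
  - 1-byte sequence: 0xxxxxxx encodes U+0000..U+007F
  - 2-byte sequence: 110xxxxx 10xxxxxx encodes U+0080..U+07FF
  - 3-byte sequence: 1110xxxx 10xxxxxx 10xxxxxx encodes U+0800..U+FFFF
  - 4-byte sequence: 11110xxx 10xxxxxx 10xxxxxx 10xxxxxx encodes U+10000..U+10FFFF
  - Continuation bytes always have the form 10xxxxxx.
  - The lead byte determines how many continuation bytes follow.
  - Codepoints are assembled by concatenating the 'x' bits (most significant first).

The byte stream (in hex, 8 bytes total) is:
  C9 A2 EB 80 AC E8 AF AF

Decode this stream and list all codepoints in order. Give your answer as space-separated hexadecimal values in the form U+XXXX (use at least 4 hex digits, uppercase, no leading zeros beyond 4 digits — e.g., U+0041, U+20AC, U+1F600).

Answer: U+0262 U+B02C U+8BEF

Derivation:
Byte[0]=C9: 2-byte lead, need 1 cont bytes. acc=0x9
Byte[1]=A2: continuation. acc=(acc<<6)|0x22=0x262
Completed: cp=U+0262 (starts at byte 0)
Byte[2]=EB: 3-byte lead, need 2 cont bytes. acc=0xB
Byte[3]=80: continuation. acc=(acc<<6)|0x00=0x2C0
Byte[4]=AC: continuation. acc=(acc<<6)|0x2C=0xB02C
Completed: cp=U+B02C (starts at byte 2)
Byte[5]=E8: 3-byte lead, need 2 cont bytes. acc=0x8
Byte[6]=AF: continuation. acc=(acc<<6)|0x2F=0x22F
Byte[7]=AF: continuation. acc=(acc<<6)|0x2F=0x8BEF
Completed: cp=U+8BEF (starts at byte 5)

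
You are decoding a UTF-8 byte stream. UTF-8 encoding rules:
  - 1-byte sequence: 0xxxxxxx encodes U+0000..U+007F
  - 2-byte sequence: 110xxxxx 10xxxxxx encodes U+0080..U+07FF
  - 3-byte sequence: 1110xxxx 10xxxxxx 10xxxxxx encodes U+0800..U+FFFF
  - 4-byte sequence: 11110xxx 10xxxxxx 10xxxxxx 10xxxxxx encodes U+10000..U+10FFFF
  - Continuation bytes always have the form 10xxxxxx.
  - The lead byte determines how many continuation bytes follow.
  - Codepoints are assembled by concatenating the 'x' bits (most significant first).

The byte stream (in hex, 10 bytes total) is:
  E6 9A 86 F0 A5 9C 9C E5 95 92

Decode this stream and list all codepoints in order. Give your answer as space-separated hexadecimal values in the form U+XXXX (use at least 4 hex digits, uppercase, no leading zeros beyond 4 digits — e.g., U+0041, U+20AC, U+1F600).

Byte[0]=E6: 3-byte lead, need 2 cont bytes. acc=0x6
Byte[1]=9A: continuation. acc=(acc<<6)|0x1A=0x19A
Byte[2]=86: continuation. acc=(acc<<6)|0x06=0x6686
Completed: cp=U+6686 (starts at byte 0)
Byte[3]=F0: 4-byte lead, need 3 cont bytes. acc=0x0
Byte[4]=A5: continuation. acc=(acc<<6)|0x25=0x25
Byte[5]=9C: continuation. acc=(acc<<6)|0x1C=0x95C
Byte[6]=9C: continuation. acc=(acc<<6)|0x1C=0x2571C
Completed: cp=U+2571C (starts at byte 3)
Byte[7]=E5: 3-byte lead, need 2 cont bytes. acc=0x5
Byte[8]=95: continuation. acc=(acc<<6)|0x15=0x155
Byte[9]=92: continuation. acc=(acc<<6)|0x12=0x5552
Completed: cp=U+5552 (starts at byte 7)

Answer: U+6686 U+2571C U+5552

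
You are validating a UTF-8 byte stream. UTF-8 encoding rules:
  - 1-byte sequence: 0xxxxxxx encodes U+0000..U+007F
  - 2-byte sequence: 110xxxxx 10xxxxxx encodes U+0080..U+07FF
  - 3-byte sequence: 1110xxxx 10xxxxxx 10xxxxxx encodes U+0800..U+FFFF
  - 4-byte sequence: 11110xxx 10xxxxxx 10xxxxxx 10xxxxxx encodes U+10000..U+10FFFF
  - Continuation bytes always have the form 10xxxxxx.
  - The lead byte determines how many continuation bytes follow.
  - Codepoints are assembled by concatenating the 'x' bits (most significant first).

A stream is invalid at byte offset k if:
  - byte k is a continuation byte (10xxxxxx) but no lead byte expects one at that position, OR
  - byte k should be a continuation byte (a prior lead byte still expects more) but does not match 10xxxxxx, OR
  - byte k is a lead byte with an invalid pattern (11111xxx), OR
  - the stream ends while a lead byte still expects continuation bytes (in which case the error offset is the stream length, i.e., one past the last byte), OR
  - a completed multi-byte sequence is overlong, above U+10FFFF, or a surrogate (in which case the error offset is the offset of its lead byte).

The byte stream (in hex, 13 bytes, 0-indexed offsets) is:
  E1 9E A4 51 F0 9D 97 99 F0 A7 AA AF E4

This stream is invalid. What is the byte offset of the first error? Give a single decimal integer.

Byte[0]=E1: 3-byte lead, need 2 cont bytes. acc=0x1
Byte[1]=9E: continuation. acc=(acc<<6)|0x1E=0x5E
Byte[2]=A4: continuation. acc=(acc<<6)|0x24=0x17A4
Completed: cp=U+17A4 (starts at byte 0)
Byte[3]=51: 1-byte ASCII. cp=U+0051
Byte[4]=F0: 4-byte lead, need 3 cont bytes. acc=0x0
Byte[5]=9D: continuation. acc=(acc<<6)|0x1D=0x1D
Byte[6]=97: continuation. acc=(acc<<6)|0x17=0x757
Byte[7]=99: continuation. acc=(acc<<6)|0x19=0x1D5D9
Completed: cp=U+1D5D9 (starts at byte 4)
Byte[8]=F0: 4-byte lead, need 3 cont bytes. acc=0x0
Byte[9]=A7: continuation. acc=(acc<<6)|0x27=0x27
Byte[10]=AA: continuation. acc=(acc<<6)|0x2A=0x9EA
Byte[11]=AF: continuation. acc=(acc<<6)|0x2F=0x27AAF
Completed: cp=U+27AAF (starts at byte 8)
Byte[12]=E4: 3-byte lead, need 2 cont bytes. acc=0x4
Byte[13]: stream ended, expected continuation. INVALID

Answer: 13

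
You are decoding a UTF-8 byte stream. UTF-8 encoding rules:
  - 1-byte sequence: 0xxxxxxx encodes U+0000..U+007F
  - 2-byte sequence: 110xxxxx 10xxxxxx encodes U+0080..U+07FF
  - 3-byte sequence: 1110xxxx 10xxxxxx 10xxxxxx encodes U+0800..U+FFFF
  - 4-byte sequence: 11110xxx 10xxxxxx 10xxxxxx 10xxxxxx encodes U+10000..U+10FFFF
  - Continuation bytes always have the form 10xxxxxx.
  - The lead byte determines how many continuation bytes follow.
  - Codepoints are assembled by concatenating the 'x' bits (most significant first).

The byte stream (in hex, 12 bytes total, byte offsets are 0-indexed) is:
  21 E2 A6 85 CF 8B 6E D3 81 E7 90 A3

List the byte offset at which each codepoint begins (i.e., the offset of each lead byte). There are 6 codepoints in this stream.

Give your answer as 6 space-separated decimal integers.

Answer: 0 1 4 6 7 9

Derivation:
Byte[0]=21: 1-byte ASCII. cp=U+0021
Byte[1]=E2: 3-byte lead, need 2 cont bytes. acc=0x2
Byte[2]=A6: continuation. acc=(acc<<6)|0x26=0xA6
Byte[3]=85: continuation. acc=(acc<<6)|0x05=0x2985
Completed: cp=U+2985 (starts at byte 1)
Byte[4]=CF: 2-byte lead, need 1 cont bytes. acc=0xF
Byte[5]=8B: continuation. acc=(acc<<6)|0x0B=0x3CB
Completed: cp=U+03CB (starts at byte 4)
Byte[6]=6E: 1-byte ASCII. cp=U+006E
Byte[7]=D3: 2-byte lead, need 1 cont bytes. acc=0x13
Byte[8]=81: continuation. acc=(acc<<6)|0x01=0x4C1
Completed: cp=U+04C1 (starts at byte 7)
Byte[9]=E7: 3-byte lead, need 2 cont bytes. acc=0x7
Byte[10]=90: continuation. acc=(acc<<6)|0x10=0x1D0
Byte[11]=A3: continuation. acc=(acc<<6)|0x23=0x7423
Completed: cp=U+7423 (starts at byte 9)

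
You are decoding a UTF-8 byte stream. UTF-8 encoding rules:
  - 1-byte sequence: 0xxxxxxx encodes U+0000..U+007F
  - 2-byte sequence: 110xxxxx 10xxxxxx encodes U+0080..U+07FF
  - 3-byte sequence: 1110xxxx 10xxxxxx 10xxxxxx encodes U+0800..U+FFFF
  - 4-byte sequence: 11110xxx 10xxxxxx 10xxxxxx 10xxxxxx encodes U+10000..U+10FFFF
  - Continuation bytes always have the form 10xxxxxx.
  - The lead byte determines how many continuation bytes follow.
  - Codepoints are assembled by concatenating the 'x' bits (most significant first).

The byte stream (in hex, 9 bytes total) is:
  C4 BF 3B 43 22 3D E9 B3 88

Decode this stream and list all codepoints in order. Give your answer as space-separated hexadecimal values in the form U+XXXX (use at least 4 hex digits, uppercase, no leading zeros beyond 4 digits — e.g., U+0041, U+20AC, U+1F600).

Byte[0]=C4: 2-byte lead, need 1 cont bytes. acc=0x4
Byte[1]=BF: continuation. acc=(acc<<6)|0x3F=0x13F
Completed: cp=U+013F (starts at byte 0)
Byte[2]=3B: 1-byte ASCII. cp=U+003B
Byte[3]=43: 1-byte ASCII. cp=U+0043
Byte[4]=22: 1-byte ASCII. cp=U+0022
Byte[5]=3D: 1-byte ASCII. cp=U+003D
Byte[6]=E9: 3-byte lead, need 2 cont bytes. acc=0x9
Byte[7]=B3: continuation. acc=(acc<<6)|0x33=0x273
Byte[8]=88: continuation. acc=(acc<<6)|0x08=0x9CC8
Completed: cp=U+9CC8 (starts at byte 6)

Answer: U+013F U+003B U+0043 U+0022 U+003D U+9CC8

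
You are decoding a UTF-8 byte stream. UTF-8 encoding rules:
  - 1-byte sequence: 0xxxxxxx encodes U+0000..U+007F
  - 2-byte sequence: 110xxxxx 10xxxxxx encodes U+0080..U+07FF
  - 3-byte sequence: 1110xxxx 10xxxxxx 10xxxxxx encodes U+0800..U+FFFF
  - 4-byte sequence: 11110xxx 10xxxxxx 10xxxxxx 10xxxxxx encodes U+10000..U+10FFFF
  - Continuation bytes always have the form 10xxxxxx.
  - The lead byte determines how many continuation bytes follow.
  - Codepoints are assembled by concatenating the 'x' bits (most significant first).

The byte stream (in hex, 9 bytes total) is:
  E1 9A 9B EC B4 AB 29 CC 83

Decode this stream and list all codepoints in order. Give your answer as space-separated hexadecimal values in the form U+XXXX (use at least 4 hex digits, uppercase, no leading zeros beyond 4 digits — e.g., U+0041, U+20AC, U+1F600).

Byte[0]=E1: 3-byte lead, need 2 cont bytes. acc=0x1
Byte[1]=9A: continuation. acc=(acc<<6)|0x1A=0x5A
Byte[2]=9B: continuation. acc=(acc<<6)|0x1B=0x169B
Completed: cp=U+169B (starts at byte 0)
Byte[3]=EC: 3-byte lead, need 2 cont bytes. acc=0xC
Byte[4]=B4: continuation. acc=(acc<<6)|0x34=0x334
Byte[5]=AB: continuation. acc=(acc<<6)|0x2B=0xCD2B
Completed: cp=U+CD2B (starts at byte 3)
Byte[6]=29: 1-byte ASCII. cp=U+0029
Byte[7]=CC: 2-byte lead, need 1 cont bytes. acc=0xC
Byte[8]=83: continuation. acc=(acc<<6)|0x03=0x303
Completed: cp=U+0303 (starts at byte 7)

Answer: U+169B U+CD2B U+0029 U+0303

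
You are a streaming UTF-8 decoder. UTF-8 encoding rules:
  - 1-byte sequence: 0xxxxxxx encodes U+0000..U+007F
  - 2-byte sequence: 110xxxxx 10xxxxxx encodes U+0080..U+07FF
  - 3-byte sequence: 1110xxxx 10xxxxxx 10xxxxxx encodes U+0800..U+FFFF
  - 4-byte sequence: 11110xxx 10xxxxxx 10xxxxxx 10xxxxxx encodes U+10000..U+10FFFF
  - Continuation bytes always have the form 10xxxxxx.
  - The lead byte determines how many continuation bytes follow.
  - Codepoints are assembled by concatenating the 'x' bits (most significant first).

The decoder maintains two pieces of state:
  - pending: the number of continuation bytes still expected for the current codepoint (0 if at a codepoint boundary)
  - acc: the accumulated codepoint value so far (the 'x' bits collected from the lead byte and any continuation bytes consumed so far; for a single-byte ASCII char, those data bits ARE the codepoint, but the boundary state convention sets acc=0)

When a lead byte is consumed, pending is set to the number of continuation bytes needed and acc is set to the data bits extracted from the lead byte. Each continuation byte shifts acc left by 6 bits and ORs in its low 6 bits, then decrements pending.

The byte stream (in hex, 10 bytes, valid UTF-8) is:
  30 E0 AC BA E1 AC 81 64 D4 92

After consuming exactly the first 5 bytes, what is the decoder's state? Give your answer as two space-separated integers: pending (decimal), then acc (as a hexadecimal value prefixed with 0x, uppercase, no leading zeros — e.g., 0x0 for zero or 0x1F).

Answer: 2 0x1

Derivation:
Byte[0]=30: 1-byte. pending=0, acc=0x0
Byte[1]=E0: 3-byte lead. pending=2, acc=0x0
Byte[2]=AC: continuation. acc=(acc<<6)|0x2C=0x2C, pending=1
Byte[3]=BA: continuation. acc=(acc<<6)|0x3A=0xB3A, pending=0
Byte[4]=E1: 3-byte lead. pending=2, acc=0x1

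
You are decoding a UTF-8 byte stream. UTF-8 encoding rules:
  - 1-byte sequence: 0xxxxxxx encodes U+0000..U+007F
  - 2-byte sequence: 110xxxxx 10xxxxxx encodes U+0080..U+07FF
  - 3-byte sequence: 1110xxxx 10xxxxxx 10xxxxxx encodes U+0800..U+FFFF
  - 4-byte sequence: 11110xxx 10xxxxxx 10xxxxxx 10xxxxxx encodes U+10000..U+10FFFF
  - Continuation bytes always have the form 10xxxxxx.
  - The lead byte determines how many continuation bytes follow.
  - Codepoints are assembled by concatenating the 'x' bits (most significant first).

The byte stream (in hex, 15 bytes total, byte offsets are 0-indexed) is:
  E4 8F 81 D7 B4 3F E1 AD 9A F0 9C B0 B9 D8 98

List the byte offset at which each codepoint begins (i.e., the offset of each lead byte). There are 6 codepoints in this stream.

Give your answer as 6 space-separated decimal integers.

Answer: 0 3 5 6 9 13

Derivation:
Byte[0]=E4: 3-byte lead, need 2 cont bytes. acc=0x4
Byte[1]=8F: continuation. acc=(acc<<6)|0x0F=0x10F
Byte[2]=81: continuation. acc=(acc<<6)|0x01=0x43C1
Completed: cp=U+43C1 (starts at byte 0)
Byte[3]=D7: 2-byte lead, need 1 cont bytes. acc=0x17
Byte[4]=B4: continuation. acc=(acc<<6)|0x34=0x5F4
Completed: cp=U+05F4 (starts at byte 3)
Byte[5]=3F: 1-byte ASCII. cp=U+003F
Byte[6]=E1: 3-byte lead, need 2 cont bytes. acc=0x1
Byte[7]=AD: continuation. acc=(acc<<6)|0x2D=0x6D
Byte[8]=9A: continuation. acc=(acc<<6)|0x1A=0x1B5A
Completed: cp=U+1B5A (starts at byte 6)
Byte[9]=F0: 4-byte lead, need 3 cont bytes. acc=0x0
Byte[10]=9C: continuation. acc=(acc<<6)|0x1C=0x1C
Byte[11]=B0: continuation. acc=(acc<<6)|0x30=0x730
Byte[12]=B9: continuation. acc=(acc<<6)|0x39=0x1CC39
Completed: cp=U+1CC39 (starts at byte 9)
Byte[13]=D8: 2-byte lead, need 1 cont bytes. acc=0x18
Byte[14]=98: continuation. acc=(acc<<6)|0x18=0x618
Completed: cp=U+0618 (starts at byte 13)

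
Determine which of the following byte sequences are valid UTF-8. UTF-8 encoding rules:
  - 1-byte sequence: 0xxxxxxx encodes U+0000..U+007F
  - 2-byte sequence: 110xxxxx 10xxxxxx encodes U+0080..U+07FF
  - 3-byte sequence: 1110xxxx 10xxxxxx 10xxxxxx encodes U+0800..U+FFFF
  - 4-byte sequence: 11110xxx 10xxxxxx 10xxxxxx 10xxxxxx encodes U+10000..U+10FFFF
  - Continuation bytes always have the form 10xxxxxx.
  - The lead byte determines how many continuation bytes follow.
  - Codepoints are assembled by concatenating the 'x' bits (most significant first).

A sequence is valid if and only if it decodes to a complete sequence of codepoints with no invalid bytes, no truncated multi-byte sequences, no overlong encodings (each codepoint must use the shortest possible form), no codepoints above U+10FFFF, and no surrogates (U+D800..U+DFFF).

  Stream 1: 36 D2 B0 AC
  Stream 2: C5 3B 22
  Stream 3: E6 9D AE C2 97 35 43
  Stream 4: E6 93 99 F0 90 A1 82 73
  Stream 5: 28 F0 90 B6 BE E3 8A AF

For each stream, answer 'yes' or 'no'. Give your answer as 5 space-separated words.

Stream 1: error at byte offset 3. INVALID
Stream 2: error at byte offset 1. INVALID
Stream 3: decodes cleanly. VALID
Stream 4: decodes cleanly. VALID
Stream 5: decodes cleanly. VALID

Answer: no no yes yes yes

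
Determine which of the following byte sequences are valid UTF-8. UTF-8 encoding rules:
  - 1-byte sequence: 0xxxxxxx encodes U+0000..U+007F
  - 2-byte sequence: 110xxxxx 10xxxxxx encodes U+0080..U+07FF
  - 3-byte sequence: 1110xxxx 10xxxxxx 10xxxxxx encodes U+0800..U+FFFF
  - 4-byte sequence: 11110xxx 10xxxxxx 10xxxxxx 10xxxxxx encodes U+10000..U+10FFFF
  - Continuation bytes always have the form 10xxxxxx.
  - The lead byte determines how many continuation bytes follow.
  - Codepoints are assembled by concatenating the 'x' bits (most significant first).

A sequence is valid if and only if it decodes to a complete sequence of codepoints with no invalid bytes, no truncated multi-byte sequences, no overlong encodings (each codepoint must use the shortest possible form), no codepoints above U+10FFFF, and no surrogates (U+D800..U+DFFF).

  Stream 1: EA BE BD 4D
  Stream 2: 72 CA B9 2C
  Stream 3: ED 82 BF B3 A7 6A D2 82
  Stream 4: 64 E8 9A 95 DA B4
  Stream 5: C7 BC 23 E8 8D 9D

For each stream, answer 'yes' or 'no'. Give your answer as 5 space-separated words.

Answer: yes yes no yes yes

Derivation:
Stream 1: decodes cleanly. VALID
Stream 2: decodes cleanly. VALID
Stream 3: error at byte offset 3. INVALID
Stream 4: decodes cleanly. VALID
Stream 5: decodes cleanly. VALID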